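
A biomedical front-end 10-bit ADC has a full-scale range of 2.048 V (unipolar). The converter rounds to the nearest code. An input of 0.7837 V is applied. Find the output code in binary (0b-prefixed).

Full-scale span = 2.048 V; LSB = 2.048/2^10 = 2.000 mV.
Input sits at 391.850 steps above V_low.
round(391.850) = 392.
In binary (0b-prefixed): 0b110001000.

code 0b110001000 (decimal 392)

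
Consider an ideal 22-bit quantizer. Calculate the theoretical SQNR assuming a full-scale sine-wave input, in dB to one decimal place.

SNR ≈ 6.02·N + 1.76 dB = 6.02·22 + 1.76 = 134.20 dB.

134.2 dB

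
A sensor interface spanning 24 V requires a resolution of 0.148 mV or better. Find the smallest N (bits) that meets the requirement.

18 bits

Number of steps required ≥ 24 V / 0.148 mV = 162162.16.
Need 2^N ≥ 162162.16; 2^17 = 131072, 2^18 = 262144.
Minimum N = 18.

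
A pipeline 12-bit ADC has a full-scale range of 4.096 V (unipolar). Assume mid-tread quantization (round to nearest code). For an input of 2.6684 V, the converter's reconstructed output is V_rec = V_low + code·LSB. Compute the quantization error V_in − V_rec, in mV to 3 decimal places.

One LSB is 4.096 V / 4096 = 1.000 mV.
(V_in − V_low)/LSB = (2.6684 − 0)/0.001 = 2668.4000 → code 2668 (round).
Reconstructed: 2.668 V.
Error = 2.6684 − 2.668 = 0.0004 V = 0.400 mV.

0.400 mV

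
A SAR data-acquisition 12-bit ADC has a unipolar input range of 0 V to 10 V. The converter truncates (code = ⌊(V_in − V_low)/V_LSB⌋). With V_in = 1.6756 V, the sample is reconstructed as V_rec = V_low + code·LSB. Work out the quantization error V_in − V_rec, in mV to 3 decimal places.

One LSB is 10 V / 4096 = 2.441 mV.
Scaled input = 686.3258 LSBs, so code = 686.
Code 686 maps back to 0 + 686×0.00244141 V = 1.6748047 V.
V_in − V_rec = 0.000795313 V = 0.795 mV.

0.795 mV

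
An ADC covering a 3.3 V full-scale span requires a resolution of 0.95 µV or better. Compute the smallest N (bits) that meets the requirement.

22 bits

Number of steps required ≥ 3.3 V / 0.95 µV = 3473684.21.
Need 2^N ≥ 3473684.21; 2^21 = 2097152, 2^22 = 4194304.
Minimum N = 22.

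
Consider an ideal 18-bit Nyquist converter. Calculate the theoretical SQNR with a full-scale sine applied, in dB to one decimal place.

110.1 dB

SNR ≈ 6.02·N + 1.76 dB = 6.02·18 + 1.76 = 110.12 dB.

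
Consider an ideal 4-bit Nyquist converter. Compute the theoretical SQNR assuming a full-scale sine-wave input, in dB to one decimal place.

SNR ≈ 6.02·N + 1.76 dB = 6.02·4 + 1.76 = 25.84 dB.

25.8 dB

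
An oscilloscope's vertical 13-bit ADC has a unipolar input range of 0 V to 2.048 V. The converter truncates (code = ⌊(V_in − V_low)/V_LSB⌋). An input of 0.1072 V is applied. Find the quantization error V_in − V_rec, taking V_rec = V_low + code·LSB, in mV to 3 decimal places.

0.200 mV

Step size: 2.048 V ÷ 2^13 = 250.00 µV.
(0.1072 − 0)/0.00025 = 428.8000; ⌊·⌋ gives code 428.
V_rec = 0 + 428·0.00025 = 0.107 V.
V_in − V_rec = 0.0002 V = 0.200 mV.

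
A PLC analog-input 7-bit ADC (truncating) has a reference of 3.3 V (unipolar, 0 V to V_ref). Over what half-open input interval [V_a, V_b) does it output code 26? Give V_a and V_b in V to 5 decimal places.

LSB = 3.3/2^7 = 25.781 mV.
V_a = V_low + 26·LSB = 0.670312 V; V_b = V_low + 27·LSB = 0.696094 V.

[0.67031 V, 0.69609 V)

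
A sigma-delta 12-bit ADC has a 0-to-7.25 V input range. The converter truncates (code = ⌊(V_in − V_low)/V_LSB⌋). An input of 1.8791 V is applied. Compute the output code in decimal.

With 4096 levels over 7.25 V, one step is 1.770 mV.
(1.8791 − 0) / 0.00177002 = 1061.627 LSBs.
So the output code is 1061.

code 1061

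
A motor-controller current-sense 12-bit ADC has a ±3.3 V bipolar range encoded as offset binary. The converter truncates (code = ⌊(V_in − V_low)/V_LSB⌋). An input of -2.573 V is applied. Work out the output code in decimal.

With 4096 levels over 6.6 V, one step is 1.611 mV.
(-2.573 − (−3.3)) / 0.00161133 = 451.181 LSBs.
So the output code is 451.

code 451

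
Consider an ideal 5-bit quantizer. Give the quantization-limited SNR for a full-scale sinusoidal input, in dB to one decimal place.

31.9 dB

SNR ≈ 6.02·N + 1.76 dB = 6.02·5 + 1.76 = 31.86 dB.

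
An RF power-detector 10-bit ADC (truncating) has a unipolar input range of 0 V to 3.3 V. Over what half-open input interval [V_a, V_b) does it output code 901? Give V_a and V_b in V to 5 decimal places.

LSB = 3.3/2^10 = 3.223 mV.
V_a = V_low + 901·LSB = 2.90361 V; V_b = V_low + 902·LSB = 2.90684 V.

[2.90361 V, 2.90684 V)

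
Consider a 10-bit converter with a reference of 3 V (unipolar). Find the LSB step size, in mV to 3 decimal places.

2.930 mV

Full-scale span = 3 V.
LSB = 3 / 2^10 = 3 / 1024 = 0.00292969 V = 2.930 mV.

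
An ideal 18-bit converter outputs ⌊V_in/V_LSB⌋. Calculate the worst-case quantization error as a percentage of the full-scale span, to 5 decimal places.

0.00038 %

Truncating → worst-case error = 1 LSB = V_FS/2^18, so 100/262144 = 0.00038147 % of full scale.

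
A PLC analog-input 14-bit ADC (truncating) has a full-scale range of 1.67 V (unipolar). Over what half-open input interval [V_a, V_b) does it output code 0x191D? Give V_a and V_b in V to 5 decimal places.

LSB = 1.67/2^14 = 101.93 µV.
Code 0x191D = 6429 decimal.
V_a = V_low + 6429·LSB = 0.6553 V; V_b = V_low + 6430·LSB = 0.655402 V.

[0.65530 V, 0.65540 V)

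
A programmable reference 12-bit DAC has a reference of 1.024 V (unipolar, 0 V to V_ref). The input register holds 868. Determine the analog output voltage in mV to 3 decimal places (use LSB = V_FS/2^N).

217.000 mV

LSB = 1.024 V / 2^12 = 250.00 µV.
V_out = 0 + 868 × 0.00025 V = 0.217 V.
= 217.000 mV.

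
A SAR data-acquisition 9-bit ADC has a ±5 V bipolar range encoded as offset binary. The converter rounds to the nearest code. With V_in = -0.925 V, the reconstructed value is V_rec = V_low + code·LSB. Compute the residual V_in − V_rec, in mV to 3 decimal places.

-7.031 mV

Step size: 10 V ÷ 2^9 = 19.531 mV.
(-0.925 − (−5))/0.0195312 = 208.6400; round gives code 209.
V_rec = (−5) + 209·0.0195312 = -0.91796875 V.
V_in − V_rec = -0.00703125 V = -7.031 mV.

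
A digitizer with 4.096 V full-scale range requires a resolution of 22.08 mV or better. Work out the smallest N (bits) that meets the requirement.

Number of steps required ≥ 4.096 V / 22.08 mV = 185.51.
Need 2^N ≥ 185.51; 2^7 = 128, 2^8 = 256.
Minimum N = 8.

8 bits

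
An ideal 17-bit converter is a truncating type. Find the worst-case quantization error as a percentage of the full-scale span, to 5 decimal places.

0.00076 %

Truncating → worst-case error = 1 LSB = V_FS/2^17, so 100/131072 = 0.000762939 % of full scale.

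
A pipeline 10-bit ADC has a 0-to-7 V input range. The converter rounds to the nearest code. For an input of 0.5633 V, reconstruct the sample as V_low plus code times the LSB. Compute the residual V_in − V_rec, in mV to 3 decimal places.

2.753 mV

One LSB is 7 V / 1024 = 6.836 mV.
Scaled input = 82.4027 LSBs, so code = 82.
Reconstructed: 0.56054688 V.
Error = 0.5633 − 0.56054688 = 0.00275312 V = 2.753 mV.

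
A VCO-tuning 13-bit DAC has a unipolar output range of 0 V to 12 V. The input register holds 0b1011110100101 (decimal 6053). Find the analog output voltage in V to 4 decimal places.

8.8667 V

LSB = 12 V / 2^13 = 1.465 mV.
Code 0b1011110100101 = 6053 decimal.
V_out = 0 + 6053 × 0.00146484 V = 8.8667 V.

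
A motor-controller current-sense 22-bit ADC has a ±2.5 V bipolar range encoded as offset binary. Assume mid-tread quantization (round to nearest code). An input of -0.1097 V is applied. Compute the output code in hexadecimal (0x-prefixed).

code 0x1E9889 (decimal 2005129)

Full-scale span = 5 V; LSB = 5/2^22 = 1.19 µV.
(-0.1097 − (−2.5)) / 1.19209e-06 = 2005128.970 LSBs.
So the output code is 2005129.
In hexadecimal (0x-prefixed): 0x1E9889.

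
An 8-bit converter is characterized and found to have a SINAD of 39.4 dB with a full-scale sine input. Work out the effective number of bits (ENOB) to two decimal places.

ENOB = (SINAD − 1.76) / 6.02 = (39.4 − 1.76)/6.02 = 6.252.

6.25 bits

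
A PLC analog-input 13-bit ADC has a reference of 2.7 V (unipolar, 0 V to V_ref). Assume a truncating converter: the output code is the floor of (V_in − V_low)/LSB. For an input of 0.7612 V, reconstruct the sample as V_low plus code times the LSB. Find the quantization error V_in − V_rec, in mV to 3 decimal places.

One LSB is 2.7 V / 8192 = 329.59 µV.
(V_in − V_low)/LSB = (0.7612 − 0)/0.00032959 = 2309.5372 → code 2309 (floor).
V_rec = 0 + 2309·0.00032959 = 0.76102295 V.
Error = 0.7612 − 0.76102295 = 0.000177051 V = 0.177 mV.

0.177 mV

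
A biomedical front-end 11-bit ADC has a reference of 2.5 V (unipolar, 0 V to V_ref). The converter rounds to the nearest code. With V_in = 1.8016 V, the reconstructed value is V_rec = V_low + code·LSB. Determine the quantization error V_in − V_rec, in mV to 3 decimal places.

Step size: 2.5 V ÷ 2^11 = 1.221 mV.
Scaled input = 1475.8707 LSBs, so code = 1476.
Reconstructed: 1.8017578 V.
Difference: -0.000157812 V → -0.158 mV.

-0.158 mV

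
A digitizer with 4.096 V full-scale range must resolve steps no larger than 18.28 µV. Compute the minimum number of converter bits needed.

Number of steps required ≥ 4.096 V / 18.28 µV = 224070.02.
Need 2^N ≥ 224070.02; 2^17 = 131072, 2^18 = 262144.
Minimum N = 18.

18 bits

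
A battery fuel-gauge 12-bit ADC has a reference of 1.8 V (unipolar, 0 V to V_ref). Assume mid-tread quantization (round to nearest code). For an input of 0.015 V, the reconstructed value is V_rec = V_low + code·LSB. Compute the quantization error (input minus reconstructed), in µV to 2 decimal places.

58.59 µV

LSB = 1.8/2^12 = 439.45 µV.
Scaled input = 34.1333 LSBs, so code = 34.
V_rec = 0 + 34·0.000439453 = 0.014941406 V.
Error = 0.015 − 0.014941406 = 5.85937e-05 V = 58.59 µV.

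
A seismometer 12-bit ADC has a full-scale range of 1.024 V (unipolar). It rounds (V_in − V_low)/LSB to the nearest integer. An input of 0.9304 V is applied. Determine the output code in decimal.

code 3722

Full-scale span = 1.024 V; LSB = 1.024/2^12 = 250.00 µV.
(V_in − V_low)/LSB = (0.9304 − 0) / 0.00025 = 3721.600.
round(3721.600) = 3722.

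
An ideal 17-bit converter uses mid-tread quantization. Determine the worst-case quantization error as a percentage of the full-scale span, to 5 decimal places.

0.00038 %

Rounding → worst-case error = ½ LSB = V_FS/2^18, so 100/262144 = 0.00038147 % of full scale.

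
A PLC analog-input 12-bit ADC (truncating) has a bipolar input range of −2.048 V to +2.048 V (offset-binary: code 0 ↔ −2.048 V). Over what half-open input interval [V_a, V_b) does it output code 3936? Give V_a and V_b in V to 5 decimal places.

LSB = 4.096/2^12 = 1.000 mV.
V_a = V_low + 3936·LSB = 1.888 V; V_b = V_low + 3937·LSB = 1.889 V.

[1.88800 V, 1.88900 V)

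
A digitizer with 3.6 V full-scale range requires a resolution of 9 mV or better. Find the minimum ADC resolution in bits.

9 bits

Number of steps required ≥ 3.6 V / 9 mV = 400.00.
Need 2^N ≥ 400.00; 2^8 = 256, 2^9 = 512.
Minimum N = 9.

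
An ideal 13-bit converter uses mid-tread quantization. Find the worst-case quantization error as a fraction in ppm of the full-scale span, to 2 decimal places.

Rounding → worst-case error = ½ LSB = V_FS/2^14, so 1e+06/16384 = 61.0352 ppm of full scale.

61.04 ppm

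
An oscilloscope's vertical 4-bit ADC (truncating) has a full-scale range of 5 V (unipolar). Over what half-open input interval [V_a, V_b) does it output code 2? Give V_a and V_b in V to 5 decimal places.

[0.62500 V, 0.93750 V)

LSB = 5/2^4 = 312.500 mV.
V_a = V_low + 2·LSB = 0.625 V; V_b = V_low + 3·LSB = 0.9375 V.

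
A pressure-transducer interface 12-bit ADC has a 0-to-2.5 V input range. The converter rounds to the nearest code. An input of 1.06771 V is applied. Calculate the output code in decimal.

code 1749

LSB = 2.5 V / 4096 = 0.610 mV.
Input sits at 1749.336 steps above V_low.
So the output code is 1749.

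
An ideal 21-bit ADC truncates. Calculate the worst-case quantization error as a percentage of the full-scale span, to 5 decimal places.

0.00005 %

Truncating → worst-case error = 1 LSB = V_FS/2^21, so 100/2097152 = 4.76837e-05 % of full scale.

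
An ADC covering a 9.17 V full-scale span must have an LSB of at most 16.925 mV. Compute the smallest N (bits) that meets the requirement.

10 bits

Number of steps required ≥ 9.17 V / 16.925 mV = 541.80.
Need 2^N ≥ 541.80; 2^9 = 512, 2^10 = 1024.
Minimum N = 10.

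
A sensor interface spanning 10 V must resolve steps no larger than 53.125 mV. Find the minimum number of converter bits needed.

Number of steps required ≥ 10 V / 53.125 mV = 188.24.
Need 2^N ≥ 188.24; 2^7 = 128, 2^8 = 256.
Minimum N = 8.

8 bits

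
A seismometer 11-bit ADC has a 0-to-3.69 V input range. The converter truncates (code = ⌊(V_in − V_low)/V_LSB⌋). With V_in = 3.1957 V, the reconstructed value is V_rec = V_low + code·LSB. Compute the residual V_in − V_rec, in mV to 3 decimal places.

1.183 mV

One LSB is 3.69 V / 2048 = 1.802 mV.
(3.1957 − 0)/0.00180176 = 1773.6568; ⌊·⌋ gives code 1773.
V_rec = 0 + 1773·0.00180176 = 3.1945166 V.
V_in − V_rec = 0.0011834 V = 1.183 mV.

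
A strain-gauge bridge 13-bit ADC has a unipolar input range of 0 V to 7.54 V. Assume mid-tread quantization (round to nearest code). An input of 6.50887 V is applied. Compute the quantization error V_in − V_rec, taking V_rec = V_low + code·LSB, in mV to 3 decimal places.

One LSB is 7.54 V / 8192 = 0.920 mV.
(V_in − V_low)/LSB = (6.50887 − 0)/0.00092041 = 7071.7060 → code 7072 (round).
Code 7072 maps back to 0 + 7072×0.00092041 V = 6.5091406 V.
V_in − V_rec = -0.000270625 V = -0.271 mV.

-0.271 mV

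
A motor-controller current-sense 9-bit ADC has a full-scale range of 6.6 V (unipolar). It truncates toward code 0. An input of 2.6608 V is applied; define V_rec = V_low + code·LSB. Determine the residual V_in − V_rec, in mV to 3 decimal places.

5.331 mV

One LSB is 6.6 V / 512 = 12.891 mV.
Scaled input = 206.4136 LSBs, so code = 206.
V_rec = 0 + 206·0.0128906 = 2.6554687 V.
V_in − V_rec = 0.00533125 V = 5.331 mV.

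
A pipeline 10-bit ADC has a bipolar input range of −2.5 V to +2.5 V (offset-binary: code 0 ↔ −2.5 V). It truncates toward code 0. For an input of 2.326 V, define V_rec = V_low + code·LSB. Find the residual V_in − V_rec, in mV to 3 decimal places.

1.781 mV

One LSB is 5 V / 1024 = 4.883 mV.
Scaled input = 988.3648 LSBs, so code = 988.
Reconstructed: 2.3242188 V.
V_in − V_rec = 0.00178125 V = 1.781 mV.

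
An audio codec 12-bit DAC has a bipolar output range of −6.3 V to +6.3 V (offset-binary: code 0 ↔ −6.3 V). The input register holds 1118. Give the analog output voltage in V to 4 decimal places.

LSB = 12.6 V / 2^12 = 3.076 mV.
V_out = (−6.3) + 1118 × 0.00307617 V = -2.86084 V.

-2.8608 V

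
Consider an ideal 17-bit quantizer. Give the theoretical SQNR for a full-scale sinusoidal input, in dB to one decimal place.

SNR ≈ 6.02·N + 1.76 dB = 6.02·17 + 1.76 = 104.10 dB.

104.1 dB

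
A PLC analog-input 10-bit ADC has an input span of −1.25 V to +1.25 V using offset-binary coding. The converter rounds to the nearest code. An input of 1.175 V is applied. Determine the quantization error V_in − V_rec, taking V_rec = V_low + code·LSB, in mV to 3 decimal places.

Step size: 2.5 V ÷ 2^10 = 2.441 mV.
Scaled input = 993.2800 LSBs, so code = 993.
Code 993 maps back to (−1.25) + 993×0.00244141 V = 1.1743164 V.
Error = 1.175 − 1.1743164 = 0.000683594 V = 0.684 mV.

0.684 mV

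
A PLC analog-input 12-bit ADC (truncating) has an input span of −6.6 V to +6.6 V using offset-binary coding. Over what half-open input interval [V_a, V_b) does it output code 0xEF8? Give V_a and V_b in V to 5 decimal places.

[5.74922 V, 5.75244 V)

LSB = 13.2/2^12 = 3.223 mV.
Code 0xEF8 = 3832 decimal.
V_a = V_low + 3832·LSB = 5.74922 V; V_b = V_low + 3833·LSB = 5.75244 V.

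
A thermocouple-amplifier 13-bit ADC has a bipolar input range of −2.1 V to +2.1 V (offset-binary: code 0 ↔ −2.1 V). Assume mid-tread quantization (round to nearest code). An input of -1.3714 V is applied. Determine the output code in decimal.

code 1421

LSB = 4.2 V / 8192 = 0.513 mV.
(V_in − V_low)/LSB = (-1.3714 − (−2.1)) / 0.000512695 = 1421.117.
round(1421.117) = 1421.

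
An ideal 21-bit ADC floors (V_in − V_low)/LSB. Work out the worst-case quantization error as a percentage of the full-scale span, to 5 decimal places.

0.00005 %

Truncating → worst-case error = 1 LSB = V_FS/2^21, so 100/2097152 = 4.76837e-05 % of full scale.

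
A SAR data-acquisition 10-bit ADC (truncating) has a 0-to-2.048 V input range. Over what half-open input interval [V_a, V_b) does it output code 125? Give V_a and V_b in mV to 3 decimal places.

LSB = 2.048/2^10 = 2.000 mV.
V_a = V_low + 125·LSB = 0.25 V; V_b = V_low + 126·LSB = 0.252 V.

[250.000 mV, 252.000 mV)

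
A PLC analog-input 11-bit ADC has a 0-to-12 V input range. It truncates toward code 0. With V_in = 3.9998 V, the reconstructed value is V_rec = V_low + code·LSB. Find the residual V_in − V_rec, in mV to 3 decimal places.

One LSB is 12 V / 2048 = 5.859 mV.
Scaled input = 682.6325 LSBs, so code = 682.
Reconstructed: 3.9960938 V.
V_in − V_rec = 0.00370625 V = 3.706 mV.

3.706 mV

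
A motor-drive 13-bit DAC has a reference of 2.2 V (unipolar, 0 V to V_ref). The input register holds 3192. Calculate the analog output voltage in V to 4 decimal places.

0.8572 V

LSB = 2.2 V / 2^13 = 268.55 µV.
V_out = 0 + 3192 × 0.000268555 V = 0.857227 V.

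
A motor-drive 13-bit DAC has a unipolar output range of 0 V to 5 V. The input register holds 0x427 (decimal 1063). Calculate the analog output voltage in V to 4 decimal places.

0.6488 V

LSB = 5 V / 2^13 = 0.610 mV.
Code 0x427 = 1063 decimal.
V_out = 0 + 1063 × 0.000610352 V = 0.648804 V.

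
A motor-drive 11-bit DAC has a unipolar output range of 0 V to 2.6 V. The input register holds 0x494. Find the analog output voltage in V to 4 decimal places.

LSB = 2.6 V / 2^11 = 1.270 mV.
Code 0x494 = 1172 decimal.
V_out = 0 + 1172 × 0.00126953 V = 1.48789 V.

1.4879 V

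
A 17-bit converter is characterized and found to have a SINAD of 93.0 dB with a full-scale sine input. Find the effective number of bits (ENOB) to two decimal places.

15.16 bits

ENOB = (SINAD − 1.76) / 6.02 = (93.0 − 1.76)/6.02 = 15.156.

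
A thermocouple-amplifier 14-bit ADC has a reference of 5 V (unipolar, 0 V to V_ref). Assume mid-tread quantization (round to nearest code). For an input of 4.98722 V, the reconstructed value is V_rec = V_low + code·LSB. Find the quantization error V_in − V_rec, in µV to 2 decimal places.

37.38 µV

LSB = 5/2^14 = 305.18 µV.
Scaled input = 16342.1225 LSBs, so code = 16342.
Code 16342 maps back to 0 + 16342×0.000305176 V = 4.9871826 V.
V_in − V_rec = 3.73828e-05 V = 37.38 µV.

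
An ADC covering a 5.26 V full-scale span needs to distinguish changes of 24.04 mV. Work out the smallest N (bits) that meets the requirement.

8 bits

Number of steps required ≥ 5.26 V / 24.04 mV = 218.80.
Need 2^N ≥ 218.80; 2^7 = 128, 2^8 = 256.
Minimum N = 8.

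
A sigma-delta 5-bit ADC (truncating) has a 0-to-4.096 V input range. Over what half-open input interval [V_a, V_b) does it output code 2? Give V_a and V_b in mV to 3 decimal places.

LSB = 4.096/2^5 = 128.000 mV.
V_a = V_low + 2·LSB = 0.256 V; V_b = V_low + 3·LSB = 0.384 V.

[256.000 mV, 384.000 mV)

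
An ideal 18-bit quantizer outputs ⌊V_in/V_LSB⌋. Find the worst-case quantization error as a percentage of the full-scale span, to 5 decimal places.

Truncating → worst-case error = 1 LSB = V_FS/2^18, so 100/262144 = 0.00038147 % of full scale.

0.00038 %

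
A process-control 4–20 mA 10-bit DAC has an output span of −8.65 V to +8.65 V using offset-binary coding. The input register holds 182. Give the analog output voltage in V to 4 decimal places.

LSB = 17.3 V / 2^10 = 16.895 mV.
V_out = (−8.65) + 182 × 0.0168945 V = -5.5752 V.

-5.5752 V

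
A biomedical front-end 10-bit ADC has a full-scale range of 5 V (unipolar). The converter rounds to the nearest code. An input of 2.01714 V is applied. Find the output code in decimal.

code 413

LSB = 5 V / 1024 = 4.883 mV.
(2.01714 − 0) / 0.00488281 = 413.110 LSBs.
Round → code 413.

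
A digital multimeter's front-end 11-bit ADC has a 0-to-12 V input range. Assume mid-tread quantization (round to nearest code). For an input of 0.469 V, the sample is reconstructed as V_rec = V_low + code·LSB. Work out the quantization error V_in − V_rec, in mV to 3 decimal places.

0.250 mV

Step size: 12 V ÷ 2^11 = 5.859 mV.
(0.469 − 0)/0.00585938 = 80.0427; round gives code 80.
Code 80 maps back to 0 + 80×0.00585938 V = 0.46875 V.
Error = 0.469 − 0.46875 = 0.00025 V = 0.250 mV.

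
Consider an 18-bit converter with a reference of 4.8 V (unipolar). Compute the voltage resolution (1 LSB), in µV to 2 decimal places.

18.31 µV

Full-scale span = 4.8 V.
LSB = 4.8 / 2^18 = 4.8 / 262144 = 1.83105e-05 V = 18.31 µV.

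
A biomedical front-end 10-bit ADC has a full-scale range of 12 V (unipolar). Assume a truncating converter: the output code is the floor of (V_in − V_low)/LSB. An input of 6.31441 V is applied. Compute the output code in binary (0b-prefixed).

With 1024 levels over 12 V, one step is 11.719 mV.
Input sits at 538.830 steps above V_low.
Floor → code 538.
In binary (0b-prefixed): 0b1000011010.

code 0b1000011010 (decimal 538)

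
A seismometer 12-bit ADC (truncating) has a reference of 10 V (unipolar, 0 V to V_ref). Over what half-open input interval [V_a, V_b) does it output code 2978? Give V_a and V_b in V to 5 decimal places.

LSB = 10/2^12 = 2.441 mV.
V_a = V_low + 2978·LSB = 7.27051 V; V_b = V_low + 2979·LSB = 7.27295 V.

[7.27051 V, 7.27295 V)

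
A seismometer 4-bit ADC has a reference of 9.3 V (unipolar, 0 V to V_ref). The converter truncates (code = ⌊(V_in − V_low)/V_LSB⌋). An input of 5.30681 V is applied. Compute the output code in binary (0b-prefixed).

LSB = 9.3 V / 16 = 0.5813 V.
Input sits at 9.130 steps above V_low.
⌊·⌋(9.130) = 9.
In binary (0b-prefixed): 0b1001.

code 0b1001 (decimal 9)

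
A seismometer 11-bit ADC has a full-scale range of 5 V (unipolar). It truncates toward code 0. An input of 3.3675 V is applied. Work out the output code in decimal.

Full-scale span = 5 V; LSB = 5/2^11 = 2.441 mV.
(V_in − V_low)/LSB = (3.3675 − 0) / 0.00244141 = 1379.328.
Floor → code 1379.

code 1379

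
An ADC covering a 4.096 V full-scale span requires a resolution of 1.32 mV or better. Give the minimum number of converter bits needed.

12 bits

Number of steps required ≥ 4.096 V / 1.32 mV = 3103.03.
Need 2^N ≥ 3103.03; 2^11 = 2048, 2^12 = 4096.
Minimum N = 12.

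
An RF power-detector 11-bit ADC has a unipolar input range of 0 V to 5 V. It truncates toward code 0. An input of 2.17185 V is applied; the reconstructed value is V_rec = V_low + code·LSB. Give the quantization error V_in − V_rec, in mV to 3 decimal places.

1.440 mV

One LSB is 5 V / 2048 = 2.441 mV.
(V_in − V_low)/LSB = (2.17185 − 0)/0.00244141 = 889.5898 → code 889 (floor).
Reconstructed: 2.1704102 V.
V_in − V_rec = 0.00143984 V = 1.440 mV.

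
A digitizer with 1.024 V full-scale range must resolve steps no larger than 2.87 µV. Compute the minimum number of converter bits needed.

19 bits

Number of steps required ≥ 1.024 V / 2.87 µV = 356794.43.
Need 2^N ≥ 356794.43; 2^18 = 262144, 2^19 = 524288.
Minimum N = 19.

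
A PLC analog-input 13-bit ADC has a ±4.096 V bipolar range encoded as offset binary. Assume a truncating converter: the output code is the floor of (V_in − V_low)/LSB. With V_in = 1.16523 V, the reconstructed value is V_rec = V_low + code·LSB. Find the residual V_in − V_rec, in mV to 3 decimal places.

0.230 mV

One LSB is 8.192 V / 8192 = 1.000 mV.
Scaled input = 5261.2300 LSBs, so code = 5261.
V_rec = (−4.096) + 5261·0.001 = 1.165 V.
V_in − V_rec = 0.00023 V = 0.230 mV.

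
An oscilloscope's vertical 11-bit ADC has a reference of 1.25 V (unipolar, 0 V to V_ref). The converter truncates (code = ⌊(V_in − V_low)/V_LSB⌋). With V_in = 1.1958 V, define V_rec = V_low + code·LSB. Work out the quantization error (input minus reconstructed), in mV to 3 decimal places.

0.121 mV

LSB = 1.25/2^11 = 0.610 mV.
(V_in − V_low)/LSB = (1.1958 − 0)/0.000610352 = 1959.1987 → code 1959 (floor).
Reconstructed: 1.1956787 V.
Error = 1.1958 − 1.1956787 = 0.000121289 V = 0.121 mV.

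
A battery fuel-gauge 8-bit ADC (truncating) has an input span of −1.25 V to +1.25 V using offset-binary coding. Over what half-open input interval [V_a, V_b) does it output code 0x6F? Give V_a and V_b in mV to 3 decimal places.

LSB = 2.5/2^8 = 9.766 mV.
Code 0x6F = 111 decimal.
V_a = V_low + 111·LSB = -0.166016 V; V_b = V_low + 112·LSB = -0.15625 V.

[-166.016 mV, -156.250 mV)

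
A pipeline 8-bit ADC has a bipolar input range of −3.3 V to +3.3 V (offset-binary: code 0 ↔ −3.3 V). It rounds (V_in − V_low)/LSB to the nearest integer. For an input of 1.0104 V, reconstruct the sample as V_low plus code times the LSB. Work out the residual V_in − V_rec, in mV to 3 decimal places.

4.931 mV

LSB = 6.6/2^8 = 25.781 mV.
(V_in − V_low)/LSB = (1.0104 − (−3.3))/0.0257812 = 167.1913 → code 167 (round).
Reconstructed: 1.0054687 V.
Difference: 0.00493125 V → 4.931 mV.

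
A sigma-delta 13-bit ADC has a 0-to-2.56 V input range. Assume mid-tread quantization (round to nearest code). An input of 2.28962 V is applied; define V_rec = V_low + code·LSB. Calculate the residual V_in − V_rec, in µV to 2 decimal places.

LSB = 2.56/2^13 = 312.50 µV.
(V_in − V_low)/LSB = (2.28962 − 0)/0.0003125 = 7326.7840 → code 7327 (round).
V_rec = 0 + 7327·0.0003125 = 2.2896875 V.
Error = 2.28962 − 2.2896875 = -6.75e-05 V = -67.50 µV.

-67.50 µV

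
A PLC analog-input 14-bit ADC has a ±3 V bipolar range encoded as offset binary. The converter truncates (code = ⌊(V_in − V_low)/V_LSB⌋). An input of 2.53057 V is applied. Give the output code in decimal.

With 16384 levels over 6 V, one step is 366.21 µV.
Input sits at 15102.143 steps above V_low.
⌊·⌋(15102.143) = 15102.

code 15102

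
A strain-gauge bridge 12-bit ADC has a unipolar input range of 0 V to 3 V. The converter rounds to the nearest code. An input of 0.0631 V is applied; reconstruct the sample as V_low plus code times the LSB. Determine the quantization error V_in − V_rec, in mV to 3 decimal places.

0.112 mV

One LSB is 3 V / 4096 = 0.732 mV.
(V_in − V_low)/LSB = (0.0631 − 0)/0.000732422 = 86.1525 → code 86 (round).
Code 86 maps back to 0 + 86×0.000732422 V = 0.062988281 V.
V_in − V_rec = 0.000111719 V = 0.112 mV.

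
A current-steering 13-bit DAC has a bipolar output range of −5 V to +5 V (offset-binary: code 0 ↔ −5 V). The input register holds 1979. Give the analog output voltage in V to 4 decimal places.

-2.5842 V

LSB = 10 V / 2^13 = 1.221 mV.
V_out = (−5) + 1979 × 0.0012207 V = -2.58423 V.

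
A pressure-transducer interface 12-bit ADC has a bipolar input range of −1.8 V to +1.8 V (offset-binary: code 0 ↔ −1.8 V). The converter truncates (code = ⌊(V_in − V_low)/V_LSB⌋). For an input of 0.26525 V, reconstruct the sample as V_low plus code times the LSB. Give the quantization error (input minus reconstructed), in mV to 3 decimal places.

0.699 mV

LSB = 3.6/2^12 = 0.879 mV.
Scaled input = 2349.7956 LSBs, so code = 2349.
Reconstructed: 0.26455078 V.
V_in − V_rec = 0.000699219 V = 0.699 mV.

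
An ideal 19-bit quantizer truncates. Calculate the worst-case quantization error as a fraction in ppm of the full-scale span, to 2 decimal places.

Truncating → worst-case error = 1 LSB = V_FS/2^19, so 1e+06/524288 = 1.90735 ppm of full scale.

1.91 ppm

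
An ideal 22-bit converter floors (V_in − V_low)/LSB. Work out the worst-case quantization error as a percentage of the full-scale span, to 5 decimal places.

0.00002 %

Truncating → worst-case error = 1 LSB = V_FS/2^22, so 100/4194304 = 2.38419e-05 % of full scale.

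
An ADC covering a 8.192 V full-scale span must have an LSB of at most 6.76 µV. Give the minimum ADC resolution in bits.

21 bits

Number of steps required ≥ 8.192 V / 6.76 µV = 1211834.32.
Need 2^N ≥ 1211834.32; 2^20 = 1048576, 2^21 = 2097152.
Minimum N = 21.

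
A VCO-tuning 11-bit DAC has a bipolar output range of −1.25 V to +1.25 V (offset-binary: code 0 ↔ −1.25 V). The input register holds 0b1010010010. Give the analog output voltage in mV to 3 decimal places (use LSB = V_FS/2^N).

LSB = 2.5 V / 2^11 = 1.221 mV.
Code 0b1010010010 = 658 decimal.
V_out = (−1.25) + 658 × 0.0012207 V = -0.446777 V.
= -446.777 mV.

-446.777 mV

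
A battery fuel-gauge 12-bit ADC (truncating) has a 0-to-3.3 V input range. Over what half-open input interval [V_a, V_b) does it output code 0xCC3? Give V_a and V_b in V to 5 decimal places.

LSB = 3.3/2^12 = 0.806 mV.
Code 0xCC3 = 3267 decimal.
V_a = V_low + 3267·LSB = 2.6321 V; V_b = V_low + 3268·LSB = 2.63291 V.

[2.63210 V, 2.63291 V)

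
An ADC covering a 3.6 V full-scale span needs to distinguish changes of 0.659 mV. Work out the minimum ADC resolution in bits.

Number of steps required ≥ 3.6 V / 0.659 mV = 5462.82.
Need 2^N ≥ 5462.82; 2^12 = 4096, 2^13 = 8192.
Minimum N = 13.

13 bits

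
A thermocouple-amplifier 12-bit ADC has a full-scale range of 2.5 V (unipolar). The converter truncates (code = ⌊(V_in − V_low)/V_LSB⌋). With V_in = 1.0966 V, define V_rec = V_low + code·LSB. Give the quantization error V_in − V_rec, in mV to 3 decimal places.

0.409 mV

Step size: 2.5 V ÷ 2^12 = 0.610 mV.
(V_in − V_low)/LSB = (1.0966 − 0)/0.000610352 = 1796.6694 → code 1796 (floor).
V_rec = 0 + 1796·0.000610352 = 1.0961914 V.
V_in − V_rec = 0.000408594 V = 0.409 mV.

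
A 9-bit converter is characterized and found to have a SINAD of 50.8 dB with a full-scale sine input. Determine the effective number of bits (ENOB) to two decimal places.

ENOB = (SINAD − 1.76) / 6.02 = (50.8 − 1.76)/6.02 = 8.146.

8.15 bits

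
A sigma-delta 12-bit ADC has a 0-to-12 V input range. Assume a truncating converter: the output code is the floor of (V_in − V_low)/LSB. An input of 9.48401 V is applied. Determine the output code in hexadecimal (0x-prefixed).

code 0xCA5 (decimal 3237)

With 4096 levels over 12 V, one step is 2.930 mV.
(V_in − V_low)/LSB = (9.48401 − 0) / 0.00292969 = 3237.209.
So the output code is 3237.
In hexadecimal (0x-prefixed): 0xCA5.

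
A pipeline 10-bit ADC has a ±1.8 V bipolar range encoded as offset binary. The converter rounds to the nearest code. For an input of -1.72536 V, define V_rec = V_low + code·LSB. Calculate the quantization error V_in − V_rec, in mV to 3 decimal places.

0.812 mV

Step size: 3.6 V ÷ 2^10 = 3.516 mV.
Scaled input = 21.2309 LSBs, so code = 21.
Reconstructed: -1.7261719 V.
Error = -1.72536 − (−1.7261719) = 0.000811875 V = 0.812 mV.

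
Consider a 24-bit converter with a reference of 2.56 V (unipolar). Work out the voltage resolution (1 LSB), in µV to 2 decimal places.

0.15 µV

Full-scale span = 2.56 V.
LSB = 2.56 / 2^24 = 2.56 / 16777216 = 1.52588e-07 V = 0.15 µV.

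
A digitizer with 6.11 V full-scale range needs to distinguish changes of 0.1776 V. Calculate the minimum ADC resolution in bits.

Number of steps required ≥ 6.11 V / 0.1776 V = 34.40.
Need 2^N ≥ 34.40; 2^5 = 32, 2^6 = 64.
Minimum N = 6.

6 bits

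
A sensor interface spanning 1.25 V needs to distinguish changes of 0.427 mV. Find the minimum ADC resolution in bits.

Number of steps required ≥ 1.25 V / 0.427 mV = 2927.40.
Need 2^N ≥ 2927.40; 2^11 = 2048, 2^12 = 4096.
Minimum N = 12.

12 bits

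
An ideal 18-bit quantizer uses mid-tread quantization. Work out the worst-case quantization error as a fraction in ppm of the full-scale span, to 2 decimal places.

Rounding → worst-case error = ½ LSB = V_FS/2^19, so 1e+06/524288 = 1.90735 ppm of full scale.

1.91 ppm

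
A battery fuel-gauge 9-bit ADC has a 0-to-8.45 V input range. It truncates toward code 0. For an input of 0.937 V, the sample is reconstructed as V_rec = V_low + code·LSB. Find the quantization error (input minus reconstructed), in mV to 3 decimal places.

One LSB is 8.45 V / 512 = 16.504 mV.
(V_in − V_low)/LSB = (0.937 − 0)/0.0165039 = 56.7744 → code 56 (floor).
Reconstructed: 0.92421875 V.
Difference: 0.0127812 V → 12.781 mV.

12.781 mV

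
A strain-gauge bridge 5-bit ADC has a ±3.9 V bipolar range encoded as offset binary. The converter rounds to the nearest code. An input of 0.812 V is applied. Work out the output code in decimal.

code 19

Full-scale span = 7.8 V; LSB = 7.8/2^5 = 243.750 mV.
Input sits at 19.331 steps above V_low.
Round → code 19.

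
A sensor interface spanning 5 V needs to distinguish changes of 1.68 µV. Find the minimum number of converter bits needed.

Number of steps required ≥ 5 V / 1.68 µV = 2976190.48.
Need 2^N ≥ 2976190.48; 2^21 = 2097152, 2^22 = 4194304.
Minimum N = 22.

22 bits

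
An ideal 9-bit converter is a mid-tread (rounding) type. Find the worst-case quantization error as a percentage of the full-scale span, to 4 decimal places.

Rounding → worst-case error = ½ LSB = V_FS/2^10, so 100/1024 = 0.0976562 % of full scale.

0.0977 %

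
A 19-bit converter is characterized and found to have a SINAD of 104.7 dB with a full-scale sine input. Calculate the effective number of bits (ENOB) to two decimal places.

17.10 bits

ENOB = (SINAD − 1.76) / 6.02 = (104.7 − 1.76)/6.02 = 17.100.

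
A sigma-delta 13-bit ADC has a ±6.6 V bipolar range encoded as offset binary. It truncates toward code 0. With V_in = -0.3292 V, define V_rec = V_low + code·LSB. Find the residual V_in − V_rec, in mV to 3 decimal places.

1.122 mV

LSB = 13.2/2^13 = 1.611 mV.
Scaled input = 3891.6965 LSBs, so code = 3891.
V_rec = (−6.6) + 3891·0.00161133 = -0.33032227 V.
Difference: 0.00112227 V → 1.122 mV.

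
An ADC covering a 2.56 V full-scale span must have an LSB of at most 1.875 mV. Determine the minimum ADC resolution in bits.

11 bits

Number of steps required ≥ 2.56 V / 1.875 mV = 1365.33.
Need 2^N ≥ 1365.33; 2^10 = 1024, 2^11 = 2048.
Minimum N = 11.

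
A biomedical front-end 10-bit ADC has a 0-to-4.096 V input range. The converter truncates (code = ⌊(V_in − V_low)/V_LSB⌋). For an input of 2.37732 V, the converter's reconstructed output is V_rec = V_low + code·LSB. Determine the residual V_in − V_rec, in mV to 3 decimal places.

Step size: 4.096 V ÷ 2^10 = 4.000 mV.
(2.37732 − 0)/0.004 = 594.3300; ⌊·⌋ gives code 594.
Reconstructed: 2.376 V.
V_in − V_rec = 0.00132 V = 1.320 mV.

1.320 mV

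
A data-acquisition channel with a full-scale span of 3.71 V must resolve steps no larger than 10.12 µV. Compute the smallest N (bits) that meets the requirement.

Number of steps required ≥ 3.71 V / 10.12 µV = 366600.79.
Need 2^N ≥ 366600.79; 2^18 = 262144, 2^19 = 524288.
Minimum N = 19.

19 bits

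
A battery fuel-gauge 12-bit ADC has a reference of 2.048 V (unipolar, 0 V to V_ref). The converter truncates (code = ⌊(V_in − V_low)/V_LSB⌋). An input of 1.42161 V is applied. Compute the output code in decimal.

code 2843

LSB = 2.048 V / 4096 = 0.500 mV.
Input sits at 2843.220 steps above V_low.
So the output code is 2843.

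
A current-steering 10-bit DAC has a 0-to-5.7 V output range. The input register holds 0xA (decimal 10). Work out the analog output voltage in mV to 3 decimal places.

LSB = 5.7 V / 2^10 = 5.566 mV.
Code 0xA = 10 decimal.
V_out = 0 + 10 × 0.00556641 V = 0.0556641 V.
= 55.664 mV.

55.664 mV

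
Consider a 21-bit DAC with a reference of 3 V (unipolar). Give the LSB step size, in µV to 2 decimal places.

Full-scale span = 3 V.
LSB = 3 / 2^21 = 3 / 2097152 = 1.43051e-06 V = 1.43 µV.

1.43 µV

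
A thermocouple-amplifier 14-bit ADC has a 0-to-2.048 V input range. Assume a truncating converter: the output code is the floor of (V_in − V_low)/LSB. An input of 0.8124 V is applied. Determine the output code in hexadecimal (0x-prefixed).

With 16384 levels over 2.048 V, one step is 125.00 µV.
(V_in − V_low)/LSB = (0.8124 − 0) / 0.000125 = 6499.200.
So the output code is 6499.
In hexadecimal (0x-prefixed): 0x1963.

code 0x1963 (decimal 6499)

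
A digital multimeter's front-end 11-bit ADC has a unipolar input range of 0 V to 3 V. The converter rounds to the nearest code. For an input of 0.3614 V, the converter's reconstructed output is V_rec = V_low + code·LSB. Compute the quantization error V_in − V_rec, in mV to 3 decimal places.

-0.416 mV

Step size: 3 V ÷ 2^11 = 1.465 mV.
Scaled input = 246.7157 LSBs, so code = 247.
Code 247 maps back to 0 + 247×0.00146484 V = 0.36181641 V.
Error = 0.3614 − 0.36181641 = -0.000416406 V = -0.416 mV.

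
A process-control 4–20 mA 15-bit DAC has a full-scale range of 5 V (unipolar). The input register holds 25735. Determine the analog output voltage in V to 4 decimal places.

LSB = 5 V / 2^15 = 152.59 µV.
V_out = 0 + 25735 × 0.000152588 V = 3.92685 V.

3.9268 V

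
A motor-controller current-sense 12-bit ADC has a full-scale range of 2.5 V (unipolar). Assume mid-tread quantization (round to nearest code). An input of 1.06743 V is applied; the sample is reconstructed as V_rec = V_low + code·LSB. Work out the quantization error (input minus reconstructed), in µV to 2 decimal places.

-74.88 µV

LSB = 2.5/2^12 = 0.610 mV.
(V_in − V_low)/LSB = (1.06743 − 0)/0.000610352 = 1748.8773 → code 1749 (round).
Reconstructed: 1.0675049 V.
Error = 1.06743 − 1.0675049 = -7.48828e-05 V = -74.88 µV.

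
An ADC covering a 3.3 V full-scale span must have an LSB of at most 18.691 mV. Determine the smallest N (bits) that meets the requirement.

Number of steps required ≥ 3.3 V / 18.691 mV = 176.56.
Need 2^N ≥ 176.56; 2^7 = 128, 2^8 = 256.
Minimum N = 8.

8 bits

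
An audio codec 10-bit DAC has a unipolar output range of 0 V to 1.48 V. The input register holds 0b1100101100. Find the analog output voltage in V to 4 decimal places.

LSB = 1.48 V / 2^10 = 1.445 mV.
Code 0b1100101100 = 812 decimal.
V_out = 0 + 812 × 0.00144531 V = 1.17359 V.

1.1736 V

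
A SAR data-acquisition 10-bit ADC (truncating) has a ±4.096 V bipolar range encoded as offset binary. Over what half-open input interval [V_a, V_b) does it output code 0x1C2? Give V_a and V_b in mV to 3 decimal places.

LSB = 8.192/2^10 = 8.000 mV.
Code 0x1C2 = 450 decimal.
V_a = V_low + 450·LSB = -0.496 V; V_b = V_low + 451·LSB = -0.488 V.

[-496.000 mV, -488.000 mV)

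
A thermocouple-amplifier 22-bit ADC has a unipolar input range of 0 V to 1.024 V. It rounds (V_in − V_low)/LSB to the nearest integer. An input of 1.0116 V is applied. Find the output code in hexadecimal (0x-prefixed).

code 0x3F399A (decimal 4143514)

LSB = 1.024 V / 4194304 = 0.24 µV.
Input sits at 4143513.600 steps above V_low.
So the output code is 4143514.
In hexadecimal (0x-prefixed): 0x3F399A.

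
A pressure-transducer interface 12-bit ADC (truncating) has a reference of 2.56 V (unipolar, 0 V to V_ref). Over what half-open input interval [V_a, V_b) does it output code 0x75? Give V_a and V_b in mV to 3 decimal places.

[73.125 mV, 73.750 mV)

LSB = 2.56/2^12 = 0.625 mV.
Code 0x75 = 117 decimal.
V_a = V_low + 117·LSB = 0.073125 V; V_b = V_low + 118·LSB = 0.07375 V.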